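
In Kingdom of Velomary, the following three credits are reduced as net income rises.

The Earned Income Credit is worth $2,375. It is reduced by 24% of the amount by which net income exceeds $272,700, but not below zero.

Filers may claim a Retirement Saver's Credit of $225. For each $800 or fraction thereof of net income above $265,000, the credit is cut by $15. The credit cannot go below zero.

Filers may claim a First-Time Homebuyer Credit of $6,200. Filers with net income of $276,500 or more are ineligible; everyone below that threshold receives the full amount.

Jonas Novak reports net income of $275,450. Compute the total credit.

Earned Income Credit: 24% of the $2,750 excess over $272,700 is $660; credit = $2,375 − $660 = $1,715.
Retirement Saver's Credit: income exceeds $265,000 by $10,450, which is 14 full-or-partial $800 increments; reduction = 14 × $15 = $210, leaving $15.
First-Time Homebuyer Credit: $275,450 is below the $276,500 cutoff, so the full $6,200 applies.
Total: $1,715 + $15 + $6,200 = $7,930.

$7,930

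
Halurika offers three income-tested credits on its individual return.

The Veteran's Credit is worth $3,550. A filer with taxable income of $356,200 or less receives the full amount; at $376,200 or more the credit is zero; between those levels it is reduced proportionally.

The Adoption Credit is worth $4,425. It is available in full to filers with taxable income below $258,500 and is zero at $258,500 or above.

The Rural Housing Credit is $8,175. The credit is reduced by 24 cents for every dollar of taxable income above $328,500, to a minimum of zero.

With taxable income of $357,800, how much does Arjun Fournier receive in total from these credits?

Veteran's Credit: $357,800 is $1,600 into a $20,000 phase-out range, leaving 18,400/20,000 of the credit: $3,550 × 18,400/20,000 = $3,266.
Adoption Credit: $357,800 meets or exceeds the $258,500 cutoff, so the credit is $0.
Rural Housing Credit: 24% of the $29,300 excess over $328,500 is $7,032; credit = $8,175 − $7,032 = $1,143.
Total: $3,266 + $0 + $1,143 = $4,409.

$4,409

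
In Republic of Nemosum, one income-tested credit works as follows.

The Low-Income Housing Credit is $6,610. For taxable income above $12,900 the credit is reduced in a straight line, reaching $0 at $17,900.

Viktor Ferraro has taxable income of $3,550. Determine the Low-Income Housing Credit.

Low-Income Housing Credit: $3,550 is at or below the $12,900 threshold, so the full $6,610 applies.

$6,610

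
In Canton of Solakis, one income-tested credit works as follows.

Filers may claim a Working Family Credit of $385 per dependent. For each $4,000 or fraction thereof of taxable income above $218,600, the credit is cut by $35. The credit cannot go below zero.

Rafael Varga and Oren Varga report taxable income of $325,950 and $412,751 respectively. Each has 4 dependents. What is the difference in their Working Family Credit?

$595

Rafael ($325,950): Working Family Credit: base = 4 × $385 = $1,540. income exceeds $218,600 by $107,350, which is 27 full-or-partial $4,000 increments; reduction = 27 × $35 = $945, leaving $595.
Oren ($412,751): Working Family Credit: base = 4 × $385 = $1,540. income exceeds $218,600 by $194,151 → 49 increments × $35 = $1,715 ≥ base, so the credit is $0.
Difference: |$595 − $0| = $595.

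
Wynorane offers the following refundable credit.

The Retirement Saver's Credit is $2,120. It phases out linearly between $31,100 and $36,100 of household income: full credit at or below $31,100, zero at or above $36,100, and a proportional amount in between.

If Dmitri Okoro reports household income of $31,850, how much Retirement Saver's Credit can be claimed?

$1,802

Retirement Saver's Credit: $31,850 is $750 into a $5,000 phase-out range, leaving 4,250/5,000 of the credit: $2,120 × 4,250/5,000 = $1,802.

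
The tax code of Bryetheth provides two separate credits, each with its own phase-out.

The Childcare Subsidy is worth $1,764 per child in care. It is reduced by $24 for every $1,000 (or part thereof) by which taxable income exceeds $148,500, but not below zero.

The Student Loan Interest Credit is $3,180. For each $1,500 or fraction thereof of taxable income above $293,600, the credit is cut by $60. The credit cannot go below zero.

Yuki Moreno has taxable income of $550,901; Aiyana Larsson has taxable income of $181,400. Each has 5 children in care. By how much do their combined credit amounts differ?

$11,208

Yuki ($550,901): Childcare Subsidy: base = 5 × $1,764 = $8,820. income exceeds $148,500 by $402,401 → 403 increments × $24 = $9,672 ≥ base, so the credit is $0. Student Loan Interest Credit: income exceeds $293,600 by $257,301 → 172 increments × $60 = $10,320 ≥ base, so the credit is $0. total $0 + $0 = $0
Aiyana ($181,400): Childcare Subsidy: base = 5 × $1,764 = $8,820. income exceeds $148,500 by $32,900, which is 33 full-or-partial $1,000 increments; reduction = 33 × $24 = $792, leaving $8,028. Student Loan Interest Credit: $181,400 is at or below the $293,600 threshold, so the full $3,180 applies. total $8,028 + $3,180 = $11,208
Difference: |$0 − $11,208| = $11,208.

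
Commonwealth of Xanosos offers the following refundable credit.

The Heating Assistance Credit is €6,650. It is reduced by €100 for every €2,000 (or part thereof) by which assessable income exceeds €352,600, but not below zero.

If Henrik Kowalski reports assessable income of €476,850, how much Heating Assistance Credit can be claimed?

€350

Heating Assistance Credit: income exceeds €352,600 by €124,250, which is 63 full-or-partial €2,000 increments; reduction = 63 × €100 = €6,300, leaving €350.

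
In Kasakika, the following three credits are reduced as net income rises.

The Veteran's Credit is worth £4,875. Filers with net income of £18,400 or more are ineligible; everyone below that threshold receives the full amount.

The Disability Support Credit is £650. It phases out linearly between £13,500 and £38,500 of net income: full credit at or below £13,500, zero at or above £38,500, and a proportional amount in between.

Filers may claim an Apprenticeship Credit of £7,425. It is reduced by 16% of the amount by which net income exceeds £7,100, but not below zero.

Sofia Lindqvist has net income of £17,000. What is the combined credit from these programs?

£11,275

Veteran's Credit: £17,000 is below the £18,400 cutoff, so the full £4,875 applies.
Disability Support Credit: £17,000 is £3,500 into a £25,000 phase-out range, leaving 21,500/25,000 of the credit: £650 × 21,500/25,000 = £559.
Apprenticeship Credit: 16% of the £9,900 excess over £7,100 is £1,584; credit = £7,425 − £1,584 = £5,841.
Total: £4,875 + £559 + £5,841 = £11,275.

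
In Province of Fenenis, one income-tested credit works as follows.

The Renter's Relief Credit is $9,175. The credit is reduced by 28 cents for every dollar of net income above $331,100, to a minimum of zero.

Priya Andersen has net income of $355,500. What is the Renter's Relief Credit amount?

$2,343

Renter's Relief Credit: 28% of the $24,400 excess over $331,100 is $6,832; credit = $9,175 − $6,832 = $2,343.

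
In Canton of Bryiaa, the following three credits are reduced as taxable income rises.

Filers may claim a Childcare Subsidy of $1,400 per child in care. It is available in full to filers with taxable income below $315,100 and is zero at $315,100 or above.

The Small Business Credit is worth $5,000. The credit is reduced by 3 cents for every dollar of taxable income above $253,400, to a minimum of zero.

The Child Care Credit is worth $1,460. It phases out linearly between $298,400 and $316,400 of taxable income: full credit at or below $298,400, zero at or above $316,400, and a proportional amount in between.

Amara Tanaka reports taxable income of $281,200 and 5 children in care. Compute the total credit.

$12,626

Childcare Subsidy: base = 5 × $1,400 = $7,000. $281,200 is below the $315,100 cutoff, so the full $7,000 applies.
Small Business Credit: 3% of the $27,800 excess over $253,400 is $834; credit = $5,000 − $834 = $4,166.
Child Care Credit: $281,200 is at or below the $298,400 threshold, so the full $1,460 applies.
Total: $7,000 + $4,166 + $1,460 = $12,626.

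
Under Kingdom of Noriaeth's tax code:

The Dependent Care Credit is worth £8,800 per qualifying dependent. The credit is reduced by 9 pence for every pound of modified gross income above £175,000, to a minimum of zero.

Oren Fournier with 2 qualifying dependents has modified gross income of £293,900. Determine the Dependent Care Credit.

£6,899

Dependent Care Credit: base = 2 × £8,800 = £17,600. 9% of the £118,900 excess over £175,000 is £10,701; credit = £17,600 − £10,701 = £6,899.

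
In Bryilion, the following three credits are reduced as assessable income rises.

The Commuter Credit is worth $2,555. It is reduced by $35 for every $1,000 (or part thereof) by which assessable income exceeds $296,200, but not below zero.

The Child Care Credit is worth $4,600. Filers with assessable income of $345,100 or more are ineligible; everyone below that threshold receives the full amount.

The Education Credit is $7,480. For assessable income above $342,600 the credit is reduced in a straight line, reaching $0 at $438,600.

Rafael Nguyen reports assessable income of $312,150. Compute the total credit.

Commuter Credit: income exceeds $296,200 by $15,950, which is 16 full-or-partial $1,000 increments; reduction = 16 × $35 = $560, leaving $1,995.
Child Care Credit: $312,150 is below the $345,100 cutoff, so the full $4,600 applies.
Education Credit: $312,150 is at or below the $342,600 threshold, so the full $7,480 applies.
Total: $1,995 + $4,600 + $7,480 = $14,075.

$14,075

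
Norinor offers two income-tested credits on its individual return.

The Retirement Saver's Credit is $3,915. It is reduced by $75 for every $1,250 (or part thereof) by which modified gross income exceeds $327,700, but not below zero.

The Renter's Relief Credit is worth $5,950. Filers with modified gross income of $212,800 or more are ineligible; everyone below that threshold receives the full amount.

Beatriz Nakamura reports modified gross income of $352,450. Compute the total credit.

Retirement Saver's Credit: income exceeds $327,700 by $24,750, which is 20 full-or-partial $1,250 increments; reduction = 20 × $75 = $1,500, leaving $2,415.
Renter's Relief Credit: $352,450 meets or exceeds the $212,800 cutoff, so the credit is $0.
Total: $2,415 + $0 = $2,415.

$2,415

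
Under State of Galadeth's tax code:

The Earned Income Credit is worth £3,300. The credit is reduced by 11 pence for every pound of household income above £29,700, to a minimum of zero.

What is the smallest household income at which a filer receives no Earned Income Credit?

£59,700

The credit falls by 11% of each pound above £29,700, so it reaches zero when the excess is £3,300 / 11% = £30,000: income = £29,700 + £30,000 = £59,700.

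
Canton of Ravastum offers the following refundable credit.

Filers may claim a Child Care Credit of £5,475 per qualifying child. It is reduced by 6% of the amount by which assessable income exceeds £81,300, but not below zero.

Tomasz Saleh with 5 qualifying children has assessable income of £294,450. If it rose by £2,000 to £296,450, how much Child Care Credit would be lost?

£120

At £294,450 — base = 5 × £5,475 = £27,375. 6% of the £213,150 excess over £81,300 is £12,789; credit = £27,375 − £12,789 = £14,586.
At £296,450 — base = 5 × £5,475 = £27,375. 6% of the £215,150 excess over £81,300 is £12,909; credit = £27,375 − £12,909 = £14,466.
Lost: £14,586 − £14,466 = £120.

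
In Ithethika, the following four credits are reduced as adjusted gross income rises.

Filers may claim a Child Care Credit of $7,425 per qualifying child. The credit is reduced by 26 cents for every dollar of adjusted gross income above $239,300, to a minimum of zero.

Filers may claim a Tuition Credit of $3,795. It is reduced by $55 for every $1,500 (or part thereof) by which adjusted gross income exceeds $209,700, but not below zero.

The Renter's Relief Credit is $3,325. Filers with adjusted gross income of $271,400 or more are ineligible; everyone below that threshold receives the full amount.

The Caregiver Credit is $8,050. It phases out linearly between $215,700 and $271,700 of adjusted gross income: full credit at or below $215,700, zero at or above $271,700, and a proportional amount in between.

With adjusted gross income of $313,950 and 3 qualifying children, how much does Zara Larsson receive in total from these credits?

$2,866

Child Care Credit: base = 3 × $7,425 = $22,275. 26% of the $74,650 excess over $239,300 is $19,409; credit = $22,275 − $19,409 = $2,866.
Tuition Credit: income exceeds $209,700 by $104,250 → 70 increments × $55 = $3,850 ≥ base, so the credit is $0.
Renter's Relief Credit: $313,950 meets or exceeds the $271,400 cutoff, so the credit is $0.
Caregiver Credit: $313,950 is at or above $271,700, so the credit is $0.
Total: $2,866 + $0 + $0 + $0 = $2,866.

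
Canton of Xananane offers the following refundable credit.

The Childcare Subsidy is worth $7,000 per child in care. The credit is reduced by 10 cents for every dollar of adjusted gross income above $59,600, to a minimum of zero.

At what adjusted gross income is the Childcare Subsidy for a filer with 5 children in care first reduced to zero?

$409,600

Full credit = 5 × $7,000 = $35,000.
The credit falls by 10% of each dollar above $59,600, so it reaches zero when the excess is $35,000 / 10% = $350,000: income = $59,600 + $350,000 = $409,600.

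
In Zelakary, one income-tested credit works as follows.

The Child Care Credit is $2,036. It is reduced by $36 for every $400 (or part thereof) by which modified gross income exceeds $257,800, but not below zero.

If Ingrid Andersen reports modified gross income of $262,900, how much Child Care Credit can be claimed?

Child Care Credit: income exceeds $257,800 by $5,100, which is 13 full-or-partial $400 increments; reduction = 13 × $36 = $468, leaving $1,568.

$1,568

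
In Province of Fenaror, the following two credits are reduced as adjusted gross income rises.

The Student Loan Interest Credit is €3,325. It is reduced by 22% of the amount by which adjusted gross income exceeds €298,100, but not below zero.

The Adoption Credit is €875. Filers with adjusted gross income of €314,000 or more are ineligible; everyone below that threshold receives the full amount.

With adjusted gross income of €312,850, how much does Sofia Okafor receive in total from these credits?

€955

Student Loan Interest Credit: 22% of the €14,750 excess over €298,100 is €3,245; credit = €3,325 − €3,245 = €80.
Adoption Credit: €312,850 is below the €314,000 cutoff, so the full €875 applies.
Total: €80 + €875 = €955.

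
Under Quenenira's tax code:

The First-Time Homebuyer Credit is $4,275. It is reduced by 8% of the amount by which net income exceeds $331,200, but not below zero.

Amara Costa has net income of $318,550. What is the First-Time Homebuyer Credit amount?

$4,275

First-Time Homebuyer Credit: $318,550 is at or below the $331,200 threshold, so the full $4,275 applies.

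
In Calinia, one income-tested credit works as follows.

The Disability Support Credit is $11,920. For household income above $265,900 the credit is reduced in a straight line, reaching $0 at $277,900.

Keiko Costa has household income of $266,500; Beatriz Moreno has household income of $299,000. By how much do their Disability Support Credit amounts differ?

Keiko ($266,500): Disability Support Credit: $266,500 is $600 into a $12,000 phase-out range, leaving 11,400/12,000 of the credit: $11,920 × 11,400/12,000 = $11,324.
Beatriz ($299,000): Disability Support Credit: $299,000 is at or above $277,900, so the credit is $0.
Difference: |$11,324 − $0| = $11,324.

$11,324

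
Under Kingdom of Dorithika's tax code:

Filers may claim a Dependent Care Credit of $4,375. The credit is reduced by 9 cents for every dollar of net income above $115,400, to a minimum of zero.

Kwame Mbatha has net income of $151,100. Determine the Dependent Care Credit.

$1,162

Dependent Care Credit: 9% of the $35,700 excess over $115,400 is $3,213; credit = $4,375 − $3,213 = $1,162.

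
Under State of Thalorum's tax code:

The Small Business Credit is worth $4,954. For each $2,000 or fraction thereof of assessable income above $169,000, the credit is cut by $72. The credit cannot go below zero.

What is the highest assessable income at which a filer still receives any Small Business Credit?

After 68 increments the reduction is 68 × $72 = $4,896, leaving $58; one more increment wipes it out. Increment 68 ends at excess 68 × $2,000 = $136,000, so the highest qualifying income is $169,000 + $136,000 = $305,000.

$305,000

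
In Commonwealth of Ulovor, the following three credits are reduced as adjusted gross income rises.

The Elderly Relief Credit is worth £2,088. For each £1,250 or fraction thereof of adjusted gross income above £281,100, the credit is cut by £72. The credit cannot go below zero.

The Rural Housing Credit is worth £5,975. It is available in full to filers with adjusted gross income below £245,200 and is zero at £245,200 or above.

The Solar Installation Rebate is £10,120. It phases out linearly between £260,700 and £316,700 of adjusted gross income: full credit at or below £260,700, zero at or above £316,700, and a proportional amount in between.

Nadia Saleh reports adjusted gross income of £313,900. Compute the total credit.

Elderly Relief Credit: income exceeds £281,100 by £32,800, which is 27 full-or-partial £1,250 increments; reduction = 27 × £72 = £1,944, leaving £144.
Rural Housing Credit: £313,900 meets or exceeds the £245,200 cutoff, so the credit is £0.
Solar Installation Rebate: £313,900 is £53,200 into a £56,000 phase-out range, leaving 2,800/56,000 of the credit: £10,120 × 2,800/56,000 = £506.
Total: £144 + £0 + £506 = £650.

£650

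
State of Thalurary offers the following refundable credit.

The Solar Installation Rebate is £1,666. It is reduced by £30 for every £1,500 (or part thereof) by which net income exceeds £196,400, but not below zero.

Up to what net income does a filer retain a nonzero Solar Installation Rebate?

£278,900

After 55 increments the reduction is 55 × £30 = £1,650, leaving £16; one more increment wipes it out. Increment 55 ends at excess 55 × £1,500 = £82,500, so the highest qualifying income is £196,400 + £82,500 = £278,900.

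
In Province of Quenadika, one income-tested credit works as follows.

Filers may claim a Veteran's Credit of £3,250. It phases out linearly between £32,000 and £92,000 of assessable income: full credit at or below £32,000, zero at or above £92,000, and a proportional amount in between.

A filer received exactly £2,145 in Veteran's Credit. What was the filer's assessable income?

£52,400

£2,145 is 2,145/3,250 of the full £3,250, so 1,105/3,250 of the £60,000 range has been used: income = £32,000 + £60,000 × 1,105/3,250 = £52,400.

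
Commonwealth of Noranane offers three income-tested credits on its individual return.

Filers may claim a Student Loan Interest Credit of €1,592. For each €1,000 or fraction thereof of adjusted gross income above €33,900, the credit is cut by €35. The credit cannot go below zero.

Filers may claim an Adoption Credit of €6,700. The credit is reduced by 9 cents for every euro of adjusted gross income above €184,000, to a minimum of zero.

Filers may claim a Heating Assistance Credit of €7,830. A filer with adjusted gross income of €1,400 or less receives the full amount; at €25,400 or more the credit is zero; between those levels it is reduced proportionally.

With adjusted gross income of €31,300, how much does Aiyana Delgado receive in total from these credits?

€8,292

Student Loan Interest Credit: €31,300 is at or below the €33,900 threshold, so the full €1,592 applies.
Adoption Credit: €31,300 is at or below the €184,000 threshold, so the full €6,700 applies.
Heating Assistance Credit: €31,300 is at or above €25,400, so the credit is €0.
Total: €1,592 + €6,700 + €0 = €8,292.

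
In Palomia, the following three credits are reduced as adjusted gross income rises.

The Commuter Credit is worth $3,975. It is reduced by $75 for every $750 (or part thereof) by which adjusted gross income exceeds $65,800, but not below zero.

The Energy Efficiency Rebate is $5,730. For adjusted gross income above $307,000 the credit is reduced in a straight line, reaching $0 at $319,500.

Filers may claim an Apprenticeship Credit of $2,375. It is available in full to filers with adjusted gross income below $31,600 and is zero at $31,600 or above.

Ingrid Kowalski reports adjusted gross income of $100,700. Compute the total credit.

$6,180

Commuter Credit: income exceeds $65,800 by $34,900, which is 47 full-or-partial $750 increments; reduction = 47 × $75 = $3,525, leaving $450.
Energy Efficiency Rebate: $100,700 is at or below the $307,000 threshold, so the full $5,730 applies.
Apprenticeship Credit: $100,700 meets or exceeds the $31,600 cutoff, so the credit is $0.
Total: $450 + $5,730 + $0 = $6,180.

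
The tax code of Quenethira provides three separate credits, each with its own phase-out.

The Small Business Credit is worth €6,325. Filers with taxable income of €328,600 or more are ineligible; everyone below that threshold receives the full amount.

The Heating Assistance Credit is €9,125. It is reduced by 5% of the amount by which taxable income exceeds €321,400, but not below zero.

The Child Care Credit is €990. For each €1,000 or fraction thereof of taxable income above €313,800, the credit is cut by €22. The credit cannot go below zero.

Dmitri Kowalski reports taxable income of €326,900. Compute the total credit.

Small Business Credit: €326,900 is below the €328,600 cutoff, so the full €6,325 applies.
Heating Assistance Credit: 5% of the €5,500 excess over €321,400 is €275; credit = €9,125 − €275 = €8,850.
Child Care Credit: income exceeds €313,800 by €13,100, which is 14 full-or-partial €1,000 increments; reduction = 14 × €22 = €308, leaving €682.
Total: €6,325 + €8,850 + €682 = €15,857.

€15,857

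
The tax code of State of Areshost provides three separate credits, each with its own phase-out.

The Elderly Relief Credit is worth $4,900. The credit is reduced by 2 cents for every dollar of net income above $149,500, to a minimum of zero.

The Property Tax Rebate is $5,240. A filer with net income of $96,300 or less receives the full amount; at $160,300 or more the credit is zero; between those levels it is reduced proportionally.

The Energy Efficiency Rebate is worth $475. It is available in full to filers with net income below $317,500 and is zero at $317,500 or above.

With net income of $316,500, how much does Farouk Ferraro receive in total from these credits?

$2,035

Elderly Relief Credit: 2% of the $167,000 excess over $149,500 is $3,340; credit = $4,900 − $3,340 = $1,560.
Property Tax Rebate: $316,500 is at or above $160,300, so the credit is $0.
Energy Efficiency Rebate: $316,500 is below the $317,500 cutoff, so the full $475 applies.
Total: $1,560 + $0 + $475 = $2,035.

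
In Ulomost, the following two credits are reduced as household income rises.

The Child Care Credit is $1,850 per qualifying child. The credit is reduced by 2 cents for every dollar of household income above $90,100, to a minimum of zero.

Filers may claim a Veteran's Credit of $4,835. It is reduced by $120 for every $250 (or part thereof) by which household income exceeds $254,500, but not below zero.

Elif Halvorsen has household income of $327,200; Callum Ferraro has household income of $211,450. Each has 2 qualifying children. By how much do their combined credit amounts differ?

$6,108

Elif ($327,200): Child Care Credit: base = 2 × $1,850 = $3,700. 2% of the $237,100 excess over $90,100 is $4,742 ≥ base, so the credit is $0. Veteran's Credit: income exceeds $254,500 by $72,700 → 291 increments × $120 = $34,920 ≥ base, so the credit is $0. total $0 + $0 = $0
Callum ($211,450): Child Care Credit: base = 2 × $1,850 = $3,700. 2% of the $121,350 excess over $90,100 is $2,427; credit = $3,700 − $2,427 = $1,273. Veteran's Credit: $211,450 is at or below the $254,500 threshold, so the full $4,835 applies. total $1,273 + $4,835 = $6,108
Difference: |$0 − $6,108| = $6,108.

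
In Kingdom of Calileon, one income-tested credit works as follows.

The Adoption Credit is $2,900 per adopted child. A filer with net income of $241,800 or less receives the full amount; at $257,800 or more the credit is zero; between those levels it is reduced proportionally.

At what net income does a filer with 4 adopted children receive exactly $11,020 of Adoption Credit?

Full credit = 4 × $2,900 = $11,600.
$11,020 is 11,020/11,600 of the full $11,600, so 580/11,600 of the $16,000 range has been used: income = $241,800 + $16,000 × 580/11,600 = $242,600.

$242,600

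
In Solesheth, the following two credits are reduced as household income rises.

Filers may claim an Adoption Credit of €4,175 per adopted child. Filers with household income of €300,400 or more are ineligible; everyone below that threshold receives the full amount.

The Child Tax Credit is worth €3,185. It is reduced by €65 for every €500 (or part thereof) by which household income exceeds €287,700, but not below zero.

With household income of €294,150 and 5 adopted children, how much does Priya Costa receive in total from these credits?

Adoption Credit: base = 5 × €4,175 = €20,875. €294,150 is below the €300,400 cutoff, so the full €20,875 applies.
Child Tax Credit: income exceeds €287,700 by €6,450, which is 13 full-or-partial €500 increments; reduction = 13 × €65 = €845, leaving €2,340.
Total: €20,875 + €2,340 = €23,215.

€23,215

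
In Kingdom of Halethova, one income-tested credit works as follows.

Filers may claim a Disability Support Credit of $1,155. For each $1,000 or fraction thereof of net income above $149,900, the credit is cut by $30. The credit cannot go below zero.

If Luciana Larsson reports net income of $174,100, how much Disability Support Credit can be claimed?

$405

Disability Support Credit: income exceeds $149,900 by $24,200, which is 25 full-or-partial $1,000 increments; reduction = 25 × $30 = $750, leaving $405.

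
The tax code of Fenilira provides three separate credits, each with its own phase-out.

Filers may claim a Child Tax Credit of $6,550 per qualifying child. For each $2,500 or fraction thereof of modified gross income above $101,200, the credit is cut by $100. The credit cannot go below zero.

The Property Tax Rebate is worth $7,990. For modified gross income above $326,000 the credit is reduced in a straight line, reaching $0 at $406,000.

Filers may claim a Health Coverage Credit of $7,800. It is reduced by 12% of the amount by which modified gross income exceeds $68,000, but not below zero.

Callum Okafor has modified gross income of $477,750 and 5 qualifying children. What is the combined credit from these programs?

Child Tax Credit: base = 5 × $6,550 = $32,750. income exceeds $101,200 by $376,550, which is 151 full-or-partial $2,500 increments; reduction = 151 × $100 = $15,100, leaving $17,650.
Property Tax Rebate: $477,750 is at or above $406,000, so the credit is $0.
Health Coverage Credit: 12% of the $409,750 excess over $68,000 is $49,170 ≥ base, so the credit is $0.
Total: $17,650 + $0 + $0 = $17,650.

$17,650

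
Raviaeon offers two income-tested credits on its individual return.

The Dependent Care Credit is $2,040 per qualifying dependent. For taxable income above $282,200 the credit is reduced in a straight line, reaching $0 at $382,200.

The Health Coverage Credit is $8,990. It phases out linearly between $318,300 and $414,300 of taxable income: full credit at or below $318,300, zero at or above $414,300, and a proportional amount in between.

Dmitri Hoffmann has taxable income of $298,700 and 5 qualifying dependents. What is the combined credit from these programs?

$17,507

Dependent Care Credit: base = 5 × $2,040 = $10,200. $298,700 is $16,500 into a $100,000 phase-out range, leaving 83,500/100,000 of the credit: $10,200 × 83,500/100,000 = $8,517.
Health Coverage Credit: $298,700 is at or below the $318,300 threshold, so the full $8,990 applies.
Total: $8,517 + $8,990 = $17,507.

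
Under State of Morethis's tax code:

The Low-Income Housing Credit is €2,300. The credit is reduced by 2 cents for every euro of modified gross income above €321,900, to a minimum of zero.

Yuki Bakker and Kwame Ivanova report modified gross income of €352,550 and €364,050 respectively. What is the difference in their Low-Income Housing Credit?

€230

Yuki (€352,550): Low-Income Housing Credit: 2% of the €30,650 excess over €321,900 is €613; credit = €2,300 − €613 = €1,687.
Kwame (€364,050): Low-Income Housing Credit: 2% of the €42,150 excess over €321,900 is €843; credit = €2,300 − €843 = €1,457.
Difference: |€1,687 − €1,457| = €230.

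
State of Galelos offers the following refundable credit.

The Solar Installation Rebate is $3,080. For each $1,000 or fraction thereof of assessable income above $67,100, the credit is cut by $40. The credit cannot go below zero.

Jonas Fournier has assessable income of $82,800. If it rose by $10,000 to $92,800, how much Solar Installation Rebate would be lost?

$400

At $82,800 — income exceeds $67,100 by $15,700, which is 16 full-or-partial $1,000 increments; reduction = 16 × $40 = $640, leaving $2,440.
At $92,800 — income exceeds $67,100 by $25,700, which is 26 full-or-partial $1,000 increments; reduction = 26 × $40 = $1,040, leaving $2,040.
Lost: $2,440 − $2,040 = $400.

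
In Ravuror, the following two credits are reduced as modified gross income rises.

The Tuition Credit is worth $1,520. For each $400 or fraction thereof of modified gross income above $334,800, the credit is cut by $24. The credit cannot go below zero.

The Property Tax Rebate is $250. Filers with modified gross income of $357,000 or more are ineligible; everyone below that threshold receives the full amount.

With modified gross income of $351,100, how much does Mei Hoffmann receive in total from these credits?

$786

Tuition Credit: income exceeds $334,800 by $16,300, which is 41 full-or-partial $400 increments; reduction = 41 × $24 = $984, leaving $536.
Property Tax Rebate: $351,100 is below the $357,000 cutoff, so the full $250 applies.
Total: $536 + $250 = $786.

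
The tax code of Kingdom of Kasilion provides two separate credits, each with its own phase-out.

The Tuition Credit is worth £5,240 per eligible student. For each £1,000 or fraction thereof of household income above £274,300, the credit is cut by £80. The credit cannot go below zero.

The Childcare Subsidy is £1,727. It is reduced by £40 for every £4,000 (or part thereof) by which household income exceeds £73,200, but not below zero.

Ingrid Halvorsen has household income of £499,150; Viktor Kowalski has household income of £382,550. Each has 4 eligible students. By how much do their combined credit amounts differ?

Ingrid (£499,150): Tuition Credit: base = 4 × £5,240 = £20,960. income exceeds £274,300 by £224,850, which is 225 full-or-partial £1,000 increments; reduction = 225 × £80 = £18,000, leaving £2,960. Childcare Subsidy: income exceeds £73,200 by £425,950 → 107 increments × £40 = £4,280 ≥ base, so the credit is £0. total £2,960 + £0 = £2,960
Viktor (£382,550): Tuition Credit: base = 4 × £5,240 = £20,960. income exceeds £274,300 by £108,250, which is 109 full-or-partial £1,000 increments; reduction = 109 × £80 = £8,720, leaving £12,240. Childcare Subsidy: income exceeds £73,200 by £309,350 → 78 increments × £40 = £3,120 ≥ base, so the credit is £0. total £12,240 + £0 = £12,240
Difference: |£2,960 − £12,240| = £9,280.

£9,280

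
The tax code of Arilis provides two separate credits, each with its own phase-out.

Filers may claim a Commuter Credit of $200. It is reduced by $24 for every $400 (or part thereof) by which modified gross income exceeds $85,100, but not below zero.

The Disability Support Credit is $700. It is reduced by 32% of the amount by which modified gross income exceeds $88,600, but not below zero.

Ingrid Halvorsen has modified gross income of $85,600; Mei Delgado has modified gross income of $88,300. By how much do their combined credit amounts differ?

Ingrid ($85,600): Commuter Credit: income exceeds $85,100 by $500, which is 2 full-or-partial $400 increments; reduction = 2 × $24 = $48, leaving $152. Disability Support Credit: $85,600 is at or below the $88,600 threshold, so the full $700 applies. total $152 + $700 = $852
Mei ($88,300): Commuter Credit: income exceeds $85,100 by $3,200, which is 8 full-or-partial $400 increments; reduction = 8 × $24 = $192, leaving $8. Disability Support Credit: $88,300 is at or below the $88,600 threshold, so the full $700 applies. total $8 + $700 = $708
Difference: |$852 − $708| = $144.

$144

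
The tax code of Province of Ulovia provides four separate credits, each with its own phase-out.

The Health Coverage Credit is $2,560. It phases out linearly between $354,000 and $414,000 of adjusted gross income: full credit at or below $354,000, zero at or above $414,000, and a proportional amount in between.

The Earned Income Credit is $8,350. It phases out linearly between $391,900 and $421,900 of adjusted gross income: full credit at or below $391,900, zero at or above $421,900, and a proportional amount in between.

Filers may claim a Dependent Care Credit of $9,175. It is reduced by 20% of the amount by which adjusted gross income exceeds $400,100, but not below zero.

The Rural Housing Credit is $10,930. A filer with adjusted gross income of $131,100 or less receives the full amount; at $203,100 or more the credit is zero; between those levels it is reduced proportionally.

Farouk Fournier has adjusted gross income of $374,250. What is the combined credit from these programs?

Health Coverage Credit: $374,250 is $20,250 into a $60,000 phase-out range, leaving 39,750/60,000 of the credit: $2,560 × 39,750/60,000 = $1,696.
Earned Income Credit: $374,250 is at or below the $391,900 threshold, so the full $8,350 applies.
Dependent Care Credit: $374,250 is at or below the $400,100 threshold, so the full $9,175 applies.
Rural Housing Credit: $374,250 is at or above $203,100, so the credit is $0.
Total: $1,696 + $8,350 + $9,175 + $0 = $19,221.

$19,221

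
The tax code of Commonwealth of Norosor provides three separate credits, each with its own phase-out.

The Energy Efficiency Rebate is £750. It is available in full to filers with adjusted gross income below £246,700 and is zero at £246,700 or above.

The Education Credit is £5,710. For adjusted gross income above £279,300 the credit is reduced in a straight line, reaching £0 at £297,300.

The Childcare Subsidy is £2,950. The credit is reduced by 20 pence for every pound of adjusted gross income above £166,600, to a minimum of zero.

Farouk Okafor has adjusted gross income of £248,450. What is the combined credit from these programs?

£5,710

Energy Efficiency Rebate: £248,450 meets or exceeds the £246,700 cutoff, so the credit is £0.
Education Credit: £248,450 is at or below the £279,300 threshold, so the full £5,710 applies.
Childcare Subsidy: 20% of the £81,850 excess over £166,600 is £16,370 ≥ base, so the credit is £0.
Total: £0 + £5,710 + £0 = £5,710.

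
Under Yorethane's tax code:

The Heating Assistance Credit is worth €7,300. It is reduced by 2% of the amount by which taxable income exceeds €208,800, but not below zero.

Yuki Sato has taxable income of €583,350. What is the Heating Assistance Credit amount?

€0

Heating Assistance Credit: 2% of the €374,550 excess over €208,800 is €7,491 ≥ base, so the credit is €0.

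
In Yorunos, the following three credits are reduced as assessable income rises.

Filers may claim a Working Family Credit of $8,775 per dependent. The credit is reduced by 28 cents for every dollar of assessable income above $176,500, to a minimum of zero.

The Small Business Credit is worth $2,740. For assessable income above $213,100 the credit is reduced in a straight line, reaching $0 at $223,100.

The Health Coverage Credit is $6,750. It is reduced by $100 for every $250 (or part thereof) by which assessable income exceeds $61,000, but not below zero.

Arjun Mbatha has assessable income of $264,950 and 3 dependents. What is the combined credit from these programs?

$1,559

Working Family Credit: base = 3 × $8,775 = $26,325. 28% of the $88,450 excess over $176,500 is $24,766; credit = $26,325 − $24,766 = $1,559.
Small Business Credit: $264,950 is at or above $223,100, so the credit is $0.
Health Coverage Credit: income exceeds $61,000 by $203,950 → 816 increments × $100 = $81,600 ≥ base, so the credit is $0.
Total: $1,559 + $0 + $0 = $1,559.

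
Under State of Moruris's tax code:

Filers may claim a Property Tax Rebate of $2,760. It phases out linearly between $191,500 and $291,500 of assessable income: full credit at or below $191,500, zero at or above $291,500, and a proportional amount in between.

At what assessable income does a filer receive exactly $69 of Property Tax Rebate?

$69 is 69/2,760 of the full $2,760, so 2,691/2,760 of the $100,000 range has been used: income = $191,500 + $100,000 × 2,691/2,760 = $289,000.

$289,000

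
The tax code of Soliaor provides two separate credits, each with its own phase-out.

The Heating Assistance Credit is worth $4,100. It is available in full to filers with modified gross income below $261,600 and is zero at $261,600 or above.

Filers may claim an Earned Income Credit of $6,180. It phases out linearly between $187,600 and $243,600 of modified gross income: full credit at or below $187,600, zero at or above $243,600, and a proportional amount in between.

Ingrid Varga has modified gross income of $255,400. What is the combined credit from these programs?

Heating Assistance Credit: $255,400 is below the $261,600 cutoff, so the full $4,100 applies.
Earned Income Credit: $255,400 is at or above $243,600, so the credit is $0.
Total: $4,100 + $0 = $4,100.

$4,100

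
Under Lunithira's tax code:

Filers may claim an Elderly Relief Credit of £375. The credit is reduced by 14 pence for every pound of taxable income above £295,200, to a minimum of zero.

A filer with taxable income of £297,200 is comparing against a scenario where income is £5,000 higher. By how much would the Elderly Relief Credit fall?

£95

At £297,200 — 14% of the £2,000 excess over £295,200 is £280; credit = £375 − £280 = £95.
At £302,200 — 14% of the £7,000 excess over £295,200 is £980 ≥ base, so the credit is £0.
Lost: £95 − £0 = £95.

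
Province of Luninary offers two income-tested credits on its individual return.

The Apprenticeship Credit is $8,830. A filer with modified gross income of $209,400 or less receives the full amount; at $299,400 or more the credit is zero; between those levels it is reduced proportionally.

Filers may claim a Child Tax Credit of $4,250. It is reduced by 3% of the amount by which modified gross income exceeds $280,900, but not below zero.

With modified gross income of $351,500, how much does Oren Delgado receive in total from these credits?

$2,132

Apprenticeship Credit: $351,500 is at or above $299,400, so the credit is $0.
Child Tax Credit: 3% of the $70,600 excess over $280,900 is $2,118; credit = $4,250 − $2,118 = $2,132.
Total: $0 + $2,132 = $2,132.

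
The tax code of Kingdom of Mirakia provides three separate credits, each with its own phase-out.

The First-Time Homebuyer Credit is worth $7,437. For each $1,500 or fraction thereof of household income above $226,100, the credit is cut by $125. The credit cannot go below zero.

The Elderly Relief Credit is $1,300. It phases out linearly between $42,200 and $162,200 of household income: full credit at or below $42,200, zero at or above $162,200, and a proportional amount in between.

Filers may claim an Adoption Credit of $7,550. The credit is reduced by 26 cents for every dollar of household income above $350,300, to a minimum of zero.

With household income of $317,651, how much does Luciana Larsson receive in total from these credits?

First-Time Homebuyer Credit: income exceeds $226,100 by $91,551 → 62 increments × $125 = $7,750 ≥ base, so the credit is $0.
Elderly Relief Credit: $317,651 is at or above $162,200, so the credit is $0.
Adoption Credit: $317,651 is at or below the $350,300 threshold, so the full $7,550 applies.
Total: $0 + $0 + $7,550 = $7,550.

$7,550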